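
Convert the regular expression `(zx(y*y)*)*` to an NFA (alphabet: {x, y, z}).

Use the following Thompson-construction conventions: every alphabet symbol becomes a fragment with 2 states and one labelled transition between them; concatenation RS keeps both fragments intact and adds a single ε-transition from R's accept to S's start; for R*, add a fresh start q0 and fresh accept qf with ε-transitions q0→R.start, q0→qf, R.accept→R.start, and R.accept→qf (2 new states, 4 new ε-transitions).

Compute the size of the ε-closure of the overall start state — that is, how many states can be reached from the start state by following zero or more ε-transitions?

3

Let C(F) = |ε-closure(F.start)| within fragment F, and note whether F accepts ε. Symbol fragments have C = 1 and do not accept ε. Then:
  y* → the star's fresh start ε-reaches both the body's start and the fresh accept: C = 2 + 1 = 3
  y*y → the left operand accepts ε, so the closure extends into the next operand (via the concat ε-link); C = 3 + 1 = 4
  (y*y)* → C = 1 (new start) + 4 (body) + 1 (new accept) = 6
  zx(y*y)* → C equals the left operand's closure size = 1 (its accept is not ε-reachable, so the closure stops there)
  (zx(y*y)*)* → the star's fresh start ε-reaches both the body's start and the fresh accept: C = 2 + 1 = 3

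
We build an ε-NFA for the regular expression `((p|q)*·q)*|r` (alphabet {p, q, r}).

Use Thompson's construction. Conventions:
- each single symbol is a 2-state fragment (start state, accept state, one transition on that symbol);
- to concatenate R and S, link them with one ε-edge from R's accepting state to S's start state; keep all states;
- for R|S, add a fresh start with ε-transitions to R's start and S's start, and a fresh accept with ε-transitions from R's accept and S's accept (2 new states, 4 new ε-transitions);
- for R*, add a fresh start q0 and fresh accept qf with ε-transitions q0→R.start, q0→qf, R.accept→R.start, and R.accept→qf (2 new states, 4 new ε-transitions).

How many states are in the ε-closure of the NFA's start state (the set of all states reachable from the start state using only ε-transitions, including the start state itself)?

Let C(F) = |ε-closure(F.start)| within fragment F, and note whether F accepts ε. Symbol fragments have C = 1 and do not accept ε. Then:
  p|q — new start ε-reaches every alternative's start; none of them accept ε, so the new accept is not reached: |ε-closure| = 1 + 1 + 1 = 3
  (p|q)* — the star's fresh start ε-reaches both the body's start and the fresh accept: |ε-closure| = 2 + 3 = 5
  (p|q)*·q — |ε-closure| = 5 + 1 = 6 (closure spills across the concat boundary because the left factor accepts ε)
  ((p|q)*·q)* — |ε-closure| = 1 (new start) + 6 (body) + 1 (new accept) = 8
  ((p|q)*·q)*|r — new start ε-reaches every alternative's start; at least one alternative accepts ε, so the union's new accept is reached too: |ε-closure| = 1 + 8 + 1 + 1 = 11

11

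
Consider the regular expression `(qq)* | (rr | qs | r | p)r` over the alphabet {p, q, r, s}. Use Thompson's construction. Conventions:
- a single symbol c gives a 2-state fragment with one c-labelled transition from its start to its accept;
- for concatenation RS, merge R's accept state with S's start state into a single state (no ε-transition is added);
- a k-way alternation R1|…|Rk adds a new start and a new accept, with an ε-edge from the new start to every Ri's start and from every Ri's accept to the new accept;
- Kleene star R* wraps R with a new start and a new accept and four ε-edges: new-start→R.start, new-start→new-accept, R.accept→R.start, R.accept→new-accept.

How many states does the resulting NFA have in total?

20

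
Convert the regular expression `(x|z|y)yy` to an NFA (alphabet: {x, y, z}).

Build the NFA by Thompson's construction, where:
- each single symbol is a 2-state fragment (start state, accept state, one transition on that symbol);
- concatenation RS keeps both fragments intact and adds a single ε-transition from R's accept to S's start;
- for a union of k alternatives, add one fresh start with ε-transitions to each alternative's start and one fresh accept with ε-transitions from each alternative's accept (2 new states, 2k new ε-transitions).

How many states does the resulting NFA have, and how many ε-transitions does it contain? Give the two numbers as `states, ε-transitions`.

Bottom-up over the parse tree:
Each of the 5 symbol leaves contributes 2 states and 0 ε-transitions.
  x|z|y — 8 states, 6 ε-transitions
  (x|z|y)yy — 12 states, 8 ε-transitions

12, 8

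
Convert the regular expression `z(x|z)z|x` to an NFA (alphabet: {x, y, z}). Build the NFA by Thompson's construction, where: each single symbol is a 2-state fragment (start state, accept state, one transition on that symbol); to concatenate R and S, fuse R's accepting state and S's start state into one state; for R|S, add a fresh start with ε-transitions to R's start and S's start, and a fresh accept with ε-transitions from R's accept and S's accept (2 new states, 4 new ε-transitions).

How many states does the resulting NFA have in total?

12

By structural recursion:
Each of the 5 symbol leaves contributes a 2-state fragment.
  x|z : 6 states
  z(x|z)z : 8 states
  z(x|z)z|x : 12 states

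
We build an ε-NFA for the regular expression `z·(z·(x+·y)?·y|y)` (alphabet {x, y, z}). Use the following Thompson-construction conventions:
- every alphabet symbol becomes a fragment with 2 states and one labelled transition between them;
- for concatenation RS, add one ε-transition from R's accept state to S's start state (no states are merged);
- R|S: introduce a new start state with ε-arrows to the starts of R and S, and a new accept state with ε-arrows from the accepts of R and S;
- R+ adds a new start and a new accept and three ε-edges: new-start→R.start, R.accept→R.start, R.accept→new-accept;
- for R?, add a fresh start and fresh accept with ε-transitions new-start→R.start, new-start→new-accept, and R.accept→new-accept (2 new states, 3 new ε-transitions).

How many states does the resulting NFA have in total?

18

By structural recursion:
Each of the 6 symbol leaves contributes a 2-state fragment.
  x+ = 4 states
  x+·y = 6 states
  (x+·y)? = 8 states
  z·(x+·y)?·y = 12 states
  z·(x+·y)?·y|y = 16 states
  z·(z·(x+·y)?·y|y) = 18 states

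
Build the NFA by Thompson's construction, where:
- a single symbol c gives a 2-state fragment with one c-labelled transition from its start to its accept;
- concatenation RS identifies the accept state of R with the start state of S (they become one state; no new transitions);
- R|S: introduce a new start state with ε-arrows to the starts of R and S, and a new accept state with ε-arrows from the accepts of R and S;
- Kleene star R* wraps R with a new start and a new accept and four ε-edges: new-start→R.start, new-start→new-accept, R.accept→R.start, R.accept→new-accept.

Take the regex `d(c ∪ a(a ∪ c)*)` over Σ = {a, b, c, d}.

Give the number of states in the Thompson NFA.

14

Bottom-up over the parse tree:
Each of the 5 symbol leaves contributes a 2-state fragment.
  a ∪ c — 6 states
  (a ∪ c)* — 8 states
  a(a ∪ c)* — 9 states
  c ∪ a(a ∪ c)* — 13 states
  d(c ∪ a(a ∪ c)*) — 14 states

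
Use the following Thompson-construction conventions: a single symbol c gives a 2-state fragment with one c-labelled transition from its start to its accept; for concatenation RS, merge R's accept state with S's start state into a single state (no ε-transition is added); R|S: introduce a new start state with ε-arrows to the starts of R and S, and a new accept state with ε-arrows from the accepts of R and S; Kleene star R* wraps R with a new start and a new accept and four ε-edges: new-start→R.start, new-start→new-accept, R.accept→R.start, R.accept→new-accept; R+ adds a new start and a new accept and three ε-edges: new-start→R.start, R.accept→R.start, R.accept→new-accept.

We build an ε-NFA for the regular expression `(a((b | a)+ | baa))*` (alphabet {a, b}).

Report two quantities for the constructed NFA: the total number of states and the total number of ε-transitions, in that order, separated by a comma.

17, 15

Bottom-up over the parse tree:
Each of the 6 symbol leaves contributes 2 states and 0 ε-transitions.
  b | a : 6 states, 4 ε-transitions
  (b | a)+ : 8 states, 7 ε-transitions
  baa : 4 states, 0 ε-transitions
  (b | a)+ | baa : 14 states, 11 ε-transitions
  a((b | a)+ | baa) : 15 states, 11 ε-transitions
  (a((b | a)+ | baa))* : 17 states, 15 ε-transitions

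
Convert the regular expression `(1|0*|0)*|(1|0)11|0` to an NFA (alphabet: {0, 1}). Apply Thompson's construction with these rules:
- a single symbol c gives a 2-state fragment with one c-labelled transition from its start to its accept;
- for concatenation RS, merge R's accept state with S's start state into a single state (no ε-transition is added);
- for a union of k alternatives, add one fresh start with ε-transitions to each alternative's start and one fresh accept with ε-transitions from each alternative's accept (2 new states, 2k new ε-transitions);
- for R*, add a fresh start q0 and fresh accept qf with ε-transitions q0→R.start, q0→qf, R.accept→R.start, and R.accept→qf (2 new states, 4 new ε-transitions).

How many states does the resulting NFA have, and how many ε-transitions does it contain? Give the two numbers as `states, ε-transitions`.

Building bottom-up:
Each of the 8 symbol leaves contributes 2 states and 0 ε-transitions.
  0* : 4 states, 4 ε-transitions
  1|0*|0 : 10 states, 10 ε-transitions
  (1|0*|0)* : 12 states, 14 ε-transitions
  1|0 : 6 states, 4 ε-transitions
  (1|0)11 : 8 states, 4 ε-transitions
  (1|0*|0)*|(1|0)11|0 : 24 states, 24 ε-transitions

24, 24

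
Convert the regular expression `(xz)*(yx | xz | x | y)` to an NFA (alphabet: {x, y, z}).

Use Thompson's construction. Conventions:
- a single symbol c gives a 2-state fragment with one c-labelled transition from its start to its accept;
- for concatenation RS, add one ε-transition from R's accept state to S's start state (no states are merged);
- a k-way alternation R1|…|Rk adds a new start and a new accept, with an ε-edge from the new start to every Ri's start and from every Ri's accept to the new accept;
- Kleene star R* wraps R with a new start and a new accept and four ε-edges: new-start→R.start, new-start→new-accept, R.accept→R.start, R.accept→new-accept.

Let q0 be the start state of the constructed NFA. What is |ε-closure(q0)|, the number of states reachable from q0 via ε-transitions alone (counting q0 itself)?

8

Compute the ε-closure size of each fragment's start state recursively; a symbol fragment's start has no outgoing ε-edge, so its closure is just itself (size 1).
  xz → same as the first factor's closure: |ε-closure| = 1
  (xz)* → new start has ε-edges to the inner start and to the new accept, so |ε-closure| = 2 + 1 = 3
  yx → same as the first factor's closure: |ε-closure| = 1
  xz → |ε-closure| equals the left operand's closure size = 1 (its accept is not ε-reachable, so the closure stops there)
  yx | xz | x | y → new start ε-reaches every alternative's start; none of them accept ε, so the new accept is not reached: |ε-closure| = 1 + 1 + 1 + 1 + 1 = 5
  (xz)*(yx | xz | x | y) → |ε-closure| = 3 + 5 = 8 (closure spills across the concat boundary because the left factor accepts ε)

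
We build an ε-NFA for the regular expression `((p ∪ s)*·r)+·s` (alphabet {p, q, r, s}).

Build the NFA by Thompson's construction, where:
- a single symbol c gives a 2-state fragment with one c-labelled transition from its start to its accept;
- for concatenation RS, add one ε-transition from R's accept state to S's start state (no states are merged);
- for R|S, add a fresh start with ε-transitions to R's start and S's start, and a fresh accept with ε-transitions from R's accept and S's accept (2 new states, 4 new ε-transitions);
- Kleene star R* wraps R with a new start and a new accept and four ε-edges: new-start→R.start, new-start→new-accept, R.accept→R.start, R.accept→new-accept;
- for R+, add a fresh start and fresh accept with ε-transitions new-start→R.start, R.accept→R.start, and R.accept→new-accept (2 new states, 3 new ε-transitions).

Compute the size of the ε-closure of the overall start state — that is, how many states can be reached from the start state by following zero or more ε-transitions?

Compute the ε-closure size of each fragment's start state recursively; a symbol fragment's start has no outgoing ε-edge, so its closure is just itself (size 1).
  p ∪ s — C = 1 + 1 + 1 = 3 (the new accept is not ε-reachable since no branch accepts ε)
  (p ∪ s)* — new start has ε-edges to the inner start and to the new accept, so C = 2 + 3 = 5
  (p ∪ s)*·r — the left operand accepts ε, so the closure extends into the next operand (via the concat ε-link); C = 5 + 1 = 6
  ((p ∪ s)*·r)+ — C = 1 + 6 = 7 (the body doesn't accept ε, so the new accept is not reached)
  ((p ∪ s)*·r)+·s — same as the first factor's closure: C = 7

7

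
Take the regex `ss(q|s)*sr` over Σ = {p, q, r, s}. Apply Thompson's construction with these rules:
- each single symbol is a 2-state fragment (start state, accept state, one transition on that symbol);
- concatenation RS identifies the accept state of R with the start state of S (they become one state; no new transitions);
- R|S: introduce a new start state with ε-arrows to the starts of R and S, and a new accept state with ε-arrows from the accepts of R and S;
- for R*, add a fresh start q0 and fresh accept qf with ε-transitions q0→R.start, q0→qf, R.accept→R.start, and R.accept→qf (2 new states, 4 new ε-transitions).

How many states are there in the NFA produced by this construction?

12

Recursing over subexpressions:
Each of the 6 symbol leaves contributes a 2-state fragment.
  q|s → 6 states
  (q|s)* → 8 states
  ss(q|s)*sr → 12 states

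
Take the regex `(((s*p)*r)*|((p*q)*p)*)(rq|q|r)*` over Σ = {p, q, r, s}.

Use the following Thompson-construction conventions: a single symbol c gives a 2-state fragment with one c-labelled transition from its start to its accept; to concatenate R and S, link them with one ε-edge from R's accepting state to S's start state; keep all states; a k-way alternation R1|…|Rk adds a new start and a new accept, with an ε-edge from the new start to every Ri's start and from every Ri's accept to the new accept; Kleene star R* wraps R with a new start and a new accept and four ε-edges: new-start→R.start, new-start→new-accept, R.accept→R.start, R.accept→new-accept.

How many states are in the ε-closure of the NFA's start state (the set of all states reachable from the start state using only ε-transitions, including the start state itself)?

Work bottom-up. For each fragment F, track |ε-closure(F.start)| and whether F's accept lies in that closure (i.e. whether F accepts ε). A single-symbol fragment has closure size 1 and does not accept ε.
  s* — |ε-closure| = 1 (new start) + 1 (body) + 1 (new accept) = 3
  s*p — |ε-closure| = 3 + 1 = 4 (closure spills across the concat boundary because the left factor accepts ε)
  (s*p)* — new start has ε-edges to the inner start and to the new accept, so |ε-closure| = 2 + 4 = 6
  (s*p)*r — |ε-closure| = 6 + 1 = 7 (closure spills across the concat boundary because the left factor accepts ε)
  ((s*p)*r)* — |ε-closure| = 1 (new start) + 7 (body) + 1 (new accept) = 9
  p* — |ε-closure| = 1 (new start) + 1 (body) + 1 (new accept) = 3
  p*q — |ε-closure| = 3 + 1 = 4 (closure spills across the concat boundary because the left factor accepts ε)
  (p*q)* — |ε-closure| = 1 (new start) + 4 (body) + 1 (new accept) = 6
  (p*q)*p — |ε-closure| = 6 + 1 = 7 (closure spills across the concat boundary because the left factor accepts ε)
  ((p*q)*p)* — the star's fresh start ε-reaches both the body's start and the fresh accept: |ε-closure| = 2 + 7 = 9
  ((s*p)*r)*|((p*q)*p)* — |ε-closure| = 1 (new start) + (9 + 9) + 1 (new accept, since some branch ε-reaches its own accept) = 20
  rq — |ε-closure| equals the left operand's closure size = 1 (its accept is not ε-reachable, so the closure stops there)
  rq|q|r — |ε-closure| = 1 + 1 + 1 + 1 = 4 (the new accept is not ε-reachable since no branch accepts ε)
  (rq|q|r)* — the star's fresh start ε-reaches both the body's start and the fresh accept: |ε-closure| = 2 + 4 = 6
  (((s*p)*r)*|((p*q)*p)*)(rq|q|r)* — |ε-closure| = 20 + 6 = 26 (closure spills across the concat boundary because the left factor accepts ε)

26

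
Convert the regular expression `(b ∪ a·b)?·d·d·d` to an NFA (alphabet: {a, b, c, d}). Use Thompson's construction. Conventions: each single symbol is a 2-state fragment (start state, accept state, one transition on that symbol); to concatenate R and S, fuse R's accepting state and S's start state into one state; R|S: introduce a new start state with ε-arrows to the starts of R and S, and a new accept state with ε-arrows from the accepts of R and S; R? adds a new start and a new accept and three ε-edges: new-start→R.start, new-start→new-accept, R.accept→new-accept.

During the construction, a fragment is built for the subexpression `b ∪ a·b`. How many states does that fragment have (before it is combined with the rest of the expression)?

7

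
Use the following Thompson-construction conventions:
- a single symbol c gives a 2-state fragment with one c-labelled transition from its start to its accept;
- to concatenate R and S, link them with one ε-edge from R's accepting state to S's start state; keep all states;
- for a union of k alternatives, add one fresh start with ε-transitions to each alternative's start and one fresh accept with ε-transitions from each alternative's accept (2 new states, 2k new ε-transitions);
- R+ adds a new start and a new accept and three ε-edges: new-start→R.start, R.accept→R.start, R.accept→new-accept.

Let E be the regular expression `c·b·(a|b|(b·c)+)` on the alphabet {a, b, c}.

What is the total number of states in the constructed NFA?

Building bottom-up:
Each of the 6 symbol leaves contributes a 2-state fragment.
  b·c → 4 states
  (b·c)+ → 6 states
  a|b|(b·c)+ → 12 states
  c·b·(a|b|(b·c)+) → 16 states

16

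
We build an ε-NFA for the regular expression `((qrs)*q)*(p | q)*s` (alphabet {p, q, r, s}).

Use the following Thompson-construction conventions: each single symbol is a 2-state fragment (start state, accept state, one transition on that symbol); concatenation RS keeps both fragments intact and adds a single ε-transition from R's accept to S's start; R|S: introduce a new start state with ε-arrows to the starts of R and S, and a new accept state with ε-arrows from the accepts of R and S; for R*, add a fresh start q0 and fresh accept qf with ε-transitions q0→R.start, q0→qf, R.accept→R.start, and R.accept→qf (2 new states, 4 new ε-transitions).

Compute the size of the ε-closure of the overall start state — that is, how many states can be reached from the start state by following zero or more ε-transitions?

Compute the ε-closure size of each fragment's start state recursively; a symbol fragment's start has no outgoing ε-edge, so its closure is just itself (size 1).
  qrs : |ε-closure| equals the left operand's closure size = 1 (its accept is not ε-reachable, so the closure stops there)
  (qrs)* : |ε-closure| = 1 (new start) + 1 (body) + 1 (new accept) = 3
  (qrs)*q : |ε-closure| = 3 + 1 = 4 (closure spills across the concat boundary because the left factor accepts ε)
  ((qrs)*q)* : new start has ε-edges to the inner start and to the new accept, so |ε-closure| = 2 + 4 = 6
  p | q : new start ε-reaches every alternative's start; none of them accept ε, so the new accept is not reached: |ε-closure| = 1 + 1 + 1 = 3
  (p | q)* : the star's fresh start ε-reaches both the body's start and the fresh accept: |ε-closure| = 2 + 3 = 5
  ((qrs)*q)*(p | q)*s : the left operand accepts ε, so the closure extends into the next operand (via the concat ε-link); |ε-closure| = 6 + 5 + 1 = 12

12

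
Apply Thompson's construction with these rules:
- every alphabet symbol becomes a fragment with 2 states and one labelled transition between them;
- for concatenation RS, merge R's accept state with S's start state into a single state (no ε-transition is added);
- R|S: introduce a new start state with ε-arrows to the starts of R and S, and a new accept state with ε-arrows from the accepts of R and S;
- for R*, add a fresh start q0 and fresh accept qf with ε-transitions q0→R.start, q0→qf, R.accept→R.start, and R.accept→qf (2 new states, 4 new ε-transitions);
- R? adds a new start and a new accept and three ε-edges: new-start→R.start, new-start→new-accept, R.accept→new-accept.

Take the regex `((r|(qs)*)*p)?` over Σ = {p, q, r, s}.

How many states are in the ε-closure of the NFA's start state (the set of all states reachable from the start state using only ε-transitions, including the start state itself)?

10

Work bottom-up. For each fragment F, track |ε-closure(F.start)| and whether F's accept lies in that closure (i.e. whether F accepts ε). A single-symbol fragment has closure size 1 and does not accept ε.
  qs → |closure| equals the left operand's closure size = 1 (its accept is not ε-reachable, so the closure stops there)
  (qs)* → the star's fresh start ε-reaches both the body's start and the fresh accept: |closure| = 2 + 1 = 3
  r|(qs)* → new start ε-reaches every alternative's start; at least one alternative accepts ε, so the union's new accept is reached too: |closure| = 1 + 1 + 3 + 1 = 6
  (r|(qs)*)* → new start has ε-edges to the inner start and to the new accept, so |closure| = 2 + 6 = 8
  (r|(qs)*)*p → the left operand accepts ε, so the closure extends into the next operand (the shared merged state is already counted); |closure| = 8 + (1−1) = 8
  ((r|(qs)*)*p)? → |closure| = 1 (new start) + 8 (body) + 1 (new accept, via ε) = 10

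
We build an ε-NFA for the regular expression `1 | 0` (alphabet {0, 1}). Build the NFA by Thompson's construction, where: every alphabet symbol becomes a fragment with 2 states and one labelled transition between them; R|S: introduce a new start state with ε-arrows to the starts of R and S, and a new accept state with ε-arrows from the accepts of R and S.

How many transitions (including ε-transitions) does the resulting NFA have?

6

By structural recursion:
Each of the 2 symbol leaves contributes 1 transition (1 symbol, 0 ε).
  1 | 0 → 6 transitions (2 symbol, 4 ε)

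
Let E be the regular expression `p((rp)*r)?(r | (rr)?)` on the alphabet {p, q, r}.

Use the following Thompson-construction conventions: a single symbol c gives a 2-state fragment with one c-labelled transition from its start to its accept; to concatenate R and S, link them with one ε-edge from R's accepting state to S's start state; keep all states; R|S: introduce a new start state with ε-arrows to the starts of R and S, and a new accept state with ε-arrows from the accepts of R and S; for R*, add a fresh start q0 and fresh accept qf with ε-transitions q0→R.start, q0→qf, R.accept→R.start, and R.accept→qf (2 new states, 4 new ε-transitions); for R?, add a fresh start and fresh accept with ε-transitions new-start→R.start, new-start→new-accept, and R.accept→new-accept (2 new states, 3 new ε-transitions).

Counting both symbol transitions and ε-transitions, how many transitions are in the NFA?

Per subexpression:
Each of the 7 symbol leaves contributes 1 transition (1 symbol, 0 ε).
  rp : 3 transitions (2 symbol, 1 ε)
  (rp)* : 7 transitions (2 symbol, 5 ε)
  (rp)*r : 9 transitions (3 symbol, 6 ε)
  ((rp)*r)? : 12 transitions (3 symbol, 9 ε)
  rr : 3 transitions (2 symbol, 1 ε)
  (rr)? : 6 transitions (2 symbol, 4 ε)
  r | (rr)? : 11 transitions (3 symbol, 8 ε)
  p((rp)*r)?(r | (rr)?) : 26 transitions (7 symbol, 19 ε)

26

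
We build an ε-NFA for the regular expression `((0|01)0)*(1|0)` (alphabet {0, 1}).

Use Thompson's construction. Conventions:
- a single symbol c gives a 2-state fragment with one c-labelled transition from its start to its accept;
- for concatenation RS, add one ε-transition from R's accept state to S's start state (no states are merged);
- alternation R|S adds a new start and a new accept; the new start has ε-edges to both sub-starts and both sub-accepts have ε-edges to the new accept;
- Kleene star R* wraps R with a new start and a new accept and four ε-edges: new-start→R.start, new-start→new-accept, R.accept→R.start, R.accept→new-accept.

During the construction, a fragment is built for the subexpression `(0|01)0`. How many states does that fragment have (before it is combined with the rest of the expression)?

10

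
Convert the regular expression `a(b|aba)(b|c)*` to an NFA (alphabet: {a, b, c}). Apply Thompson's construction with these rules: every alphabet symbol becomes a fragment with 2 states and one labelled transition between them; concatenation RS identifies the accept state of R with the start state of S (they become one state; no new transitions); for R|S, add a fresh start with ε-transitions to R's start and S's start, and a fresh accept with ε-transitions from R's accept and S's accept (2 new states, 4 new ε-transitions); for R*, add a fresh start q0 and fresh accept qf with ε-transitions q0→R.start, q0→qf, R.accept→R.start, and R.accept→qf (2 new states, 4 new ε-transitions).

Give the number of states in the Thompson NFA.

16

Bottom-up over the parse tree:
Each of the 7 symbol leaves contributes a 2-state fragment.
  aba — 4 states
  b|aba — 8 states
  b|c — 6 states
  (b|c)* — 8 states
  a(b|aba)(b|c)* — 16 states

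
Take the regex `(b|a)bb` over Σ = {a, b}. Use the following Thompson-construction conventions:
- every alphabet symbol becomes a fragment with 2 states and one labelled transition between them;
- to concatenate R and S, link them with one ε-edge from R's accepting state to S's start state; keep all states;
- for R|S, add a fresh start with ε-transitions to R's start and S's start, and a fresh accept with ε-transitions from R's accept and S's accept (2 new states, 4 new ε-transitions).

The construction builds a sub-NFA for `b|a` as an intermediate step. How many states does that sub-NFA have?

Fragment for `b|a`:
Each of the 2 symbol leaves contributes a 2-state fragment.
  b|a → 6 states

6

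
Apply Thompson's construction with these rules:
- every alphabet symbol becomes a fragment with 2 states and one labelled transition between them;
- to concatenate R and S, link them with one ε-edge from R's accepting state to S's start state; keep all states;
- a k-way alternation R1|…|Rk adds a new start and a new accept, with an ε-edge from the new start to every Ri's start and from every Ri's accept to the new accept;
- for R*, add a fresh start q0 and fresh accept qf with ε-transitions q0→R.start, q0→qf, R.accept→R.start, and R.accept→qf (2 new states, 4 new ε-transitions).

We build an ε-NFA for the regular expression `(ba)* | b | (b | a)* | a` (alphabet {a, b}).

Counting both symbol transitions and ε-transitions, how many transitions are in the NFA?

27

By structural recursion:
Each of the 6 symbol leaves contributes 1 transition (1 symbol, 0 ε).
  ba — 3 transitions (2 symbol, 1 ε)
  (ba)* — 7 transitions (2 symbol, 5 ε)
  b | a — 6 transitions (2 symbol, 4 ε)
  (b | a)* — 10 transitions (2 symbol, 8 ε)
  (ba)* | b | (b | a)* | a — 27 transitions (6 symbol, 21 ε)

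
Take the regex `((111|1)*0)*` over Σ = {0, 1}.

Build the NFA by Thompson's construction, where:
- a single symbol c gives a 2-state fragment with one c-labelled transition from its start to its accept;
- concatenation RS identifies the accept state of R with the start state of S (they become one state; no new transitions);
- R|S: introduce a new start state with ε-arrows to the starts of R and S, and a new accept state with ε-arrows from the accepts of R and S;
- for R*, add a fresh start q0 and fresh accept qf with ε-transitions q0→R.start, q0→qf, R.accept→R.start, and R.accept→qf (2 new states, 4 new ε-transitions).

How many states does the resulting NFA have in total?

13

Recursing over subexpressions:
Each of the 5 symbol leaves contributes a 2-state fragment.
  111 : 4 states
  111|1 : 8 states
  (111|1)* : 10 states
  (111|1)*0 : 11 states
  ((111|1)*0)* : 13 states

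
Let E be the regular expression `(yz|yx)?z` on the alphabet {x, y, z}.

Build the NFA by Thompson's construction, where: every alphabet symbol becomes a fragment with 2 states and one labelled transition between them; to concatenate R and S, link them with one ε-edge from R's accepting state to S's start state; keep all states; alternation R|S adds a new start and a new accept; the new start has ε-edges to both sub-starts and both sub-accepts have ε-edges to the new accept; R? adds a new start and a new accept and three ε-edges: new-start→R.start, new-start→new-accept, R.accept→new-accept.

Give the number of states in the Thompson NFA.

By structural recursion:
Each of the 5 symbol leaves contributes a 2-state fragment.
  yz — 4 states
  yx — 4 states
  yz|yx — 10 states
  (yz|yx)? — 12 states
  (yz|yx)?z — 14 states

14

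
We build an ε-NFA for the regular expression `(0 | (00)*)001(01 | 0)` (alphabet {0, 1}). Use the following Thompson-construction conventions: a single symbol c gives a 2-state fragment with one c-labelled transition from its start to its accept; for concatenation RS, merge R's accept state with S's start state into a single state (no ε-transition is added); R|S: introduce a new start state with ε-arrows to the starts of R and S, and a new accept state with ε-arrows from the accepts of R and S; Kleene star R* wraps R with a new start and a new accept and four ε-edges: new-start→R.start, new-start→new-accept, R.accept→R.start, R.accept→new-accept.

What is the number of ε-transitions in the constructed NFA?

Recursing over subexpressions:
Each of the 9 symbol leaves contributes 0 ε-transitions.
  00 : 0 ε-transitions
  (00)* : 4 ε-transitions
  0 | (00)* : 8 ε-transitions
  01 : 0 ε-transitions
  01 | 0 : 4 ε-transitions
  (0 | (00)*)001(01 | 0) : 12 ε-transitions

12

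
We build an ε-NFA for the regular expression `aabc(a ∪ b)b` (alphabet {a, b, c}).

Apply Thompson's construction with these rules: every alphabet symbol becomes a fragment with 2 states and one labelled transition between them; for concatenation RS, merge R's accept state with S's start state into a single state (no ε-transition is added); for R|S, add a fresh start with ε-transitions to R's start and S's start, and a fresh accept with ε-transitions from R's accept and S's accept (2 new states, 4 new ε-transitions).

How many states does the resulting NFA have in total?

By structural recursion:
Each of the 7 symbol leaves contributes a 2-state fragment.
  a ∪ b → 6 states
  aabc(a ∪ b)b → 11 states

11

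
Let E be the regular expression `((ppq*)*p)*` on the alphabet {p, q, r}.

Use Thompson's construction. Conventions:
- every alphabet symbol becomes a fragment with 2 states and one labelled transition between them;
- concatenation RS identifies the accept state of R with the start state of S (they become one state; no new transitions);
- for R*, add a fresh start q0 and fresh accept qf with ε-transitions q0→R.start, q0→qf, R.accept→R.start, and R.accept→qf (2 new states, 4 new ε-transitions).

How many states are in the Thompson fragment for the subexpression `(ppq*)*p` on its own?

Fragment for `(ppq*)*p`:
Each of the 4 symbol leaves contributes a 2-state fragment.
  q* → 4 states
  ppq* → 6 states
  (ppq*)* → 8 states
  (ppq*)*p → 9 states

9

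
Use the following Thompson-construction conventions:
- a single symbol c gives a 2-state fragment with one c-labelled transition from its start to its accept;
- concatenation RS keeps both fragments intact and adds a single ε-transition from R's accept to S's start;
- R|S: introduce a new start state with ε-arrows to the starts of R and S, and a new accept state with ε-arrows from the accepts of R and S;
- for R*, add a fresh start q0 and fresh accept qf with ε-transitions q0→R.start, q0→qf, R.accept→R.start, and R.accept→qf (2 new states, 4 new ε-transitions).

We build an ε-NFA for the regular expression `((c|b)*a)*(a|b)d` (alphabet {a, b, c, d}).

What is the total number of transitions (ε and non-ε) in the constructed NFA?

25

By structural recursion:
Each of the 6 symbol leaves contributes 1 transition (1 symbol, 0 ε).
  c|b — 6 transitions (2 symbol, 4 ε)
  (c|b)* — 10 transitions (2 symbol, 8 ε)
  (c|b)*a — 12 transitions (3 symbol, 9 ε)
  ((c|b)*a)* — 16 transitions (3 symbol, 13 ε)
  a|b — 6 transitions (2 symbol, 4 ε)
  ((c|b)*a)*(a|b)d — 25 transitions (6 symbol, 19 ε)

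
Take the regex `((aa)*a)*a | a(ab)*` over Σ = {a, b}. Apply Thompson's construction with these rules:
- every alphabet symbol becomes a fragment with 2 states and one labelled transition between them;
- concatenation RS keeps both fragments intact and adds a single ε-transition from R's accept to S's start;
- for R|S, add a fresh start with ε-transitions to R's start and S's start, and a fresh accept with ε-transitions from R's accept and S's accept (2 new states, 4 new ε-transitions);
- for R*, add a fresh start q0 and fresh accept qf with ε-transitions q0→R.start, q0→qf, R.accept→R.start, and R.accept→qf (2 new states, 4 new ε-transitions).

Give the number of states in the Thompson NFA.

22

Building bottom-up:
Each of the 7 symbol leaves contributes a 2-state fragment.
  aa : 4 states
  (aa)* : 6 states
  (aa)*a : 8 states
  ((aa)*a)* : 10 states
  ((aa)*a)*a : 12 states
  ab : 4 states
  (ab)* : 6 states
  a(ab)* : 8 states
  ((aa)*a)*a | a(ab)* : 22 states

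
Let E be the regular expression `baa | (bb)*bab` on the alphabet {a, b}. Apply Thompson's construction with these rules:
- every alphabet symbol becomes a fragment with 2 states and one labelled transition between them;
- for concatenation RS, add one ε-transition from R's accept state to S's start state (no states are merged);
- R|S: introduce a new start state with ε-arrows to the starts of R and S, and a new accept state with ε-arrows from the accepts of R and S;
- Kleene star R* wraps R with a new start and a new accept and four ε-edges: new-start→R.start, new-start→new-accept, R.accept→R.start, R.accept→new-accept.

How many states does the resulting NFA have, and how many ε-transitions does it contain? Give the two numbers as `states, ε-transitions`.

Building bottom-up:
Each of the 8 symbol leaves contributes 2 states and 0 ε-transitions.
  baa — 6 states, 2 ε-transitions
  bb — 4 states, 1 ε-transition
  (bb)* — 6 states, 5 ε-transitions
  (bb)*bab — 12 states, 8 ε-transitions
  baa | (bb)*bab — 20 states, 14 ε-transitions

20, 14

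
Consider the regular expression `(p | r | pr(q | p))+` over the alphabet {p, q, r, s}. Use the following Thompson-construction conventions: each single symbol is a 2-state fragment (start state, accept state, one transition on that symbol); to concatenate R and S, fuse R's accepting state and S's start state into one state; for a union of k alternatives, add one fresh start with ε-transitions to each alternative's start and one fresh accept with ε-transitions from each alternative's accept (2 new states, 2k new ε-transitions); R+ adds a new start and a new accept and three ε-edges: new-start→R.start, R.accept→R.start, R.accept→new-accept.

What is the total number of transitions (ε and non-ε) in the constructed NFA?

19

Recursing over subexpressions:
Each of the 6 symbol leaves contributes 1 transition (1 symbol, 0 ε).
  q | p — 6 transitions (2 symbol, 4 ε)
  pr(q | p) — 8 transitions (4 symbol, 4 ε)
  p | r | pr(q | p) — 16 transitions (6 symbol, 10 ε)
  (p | r | pr(q | p))+ — 19 transitions (6 symbol, 13 ε)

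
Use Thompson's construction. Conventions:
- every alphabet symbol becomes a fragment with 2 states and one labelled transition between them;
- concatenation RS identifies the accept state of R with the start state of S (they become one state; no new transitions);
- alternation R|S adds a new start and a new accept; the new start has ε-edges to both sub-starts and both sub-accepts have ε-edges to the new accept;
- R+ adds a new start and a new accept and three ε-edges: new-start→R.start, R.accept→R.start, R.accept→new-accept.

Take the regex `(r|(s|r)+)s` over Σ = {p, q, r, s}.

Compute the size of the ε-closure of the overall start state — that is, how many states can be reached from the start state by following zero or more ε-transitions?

Let C(F) = |ε-closure(F.start)| within fragment F, and note whether F accepts ε. Symbol fragments have C = 1 and do not accept ε. Then:
  s|r → new start ε-reaches every alternative's start; none of them accept ε, so the new accept is not reached: |closure| = 1 + 1 + 1 = 3
  (s|r)+ → |closure| = 1 + 3 = 4 (the body doesn't accept ε, so the new accept is not reached)
  r|(s|r)+ → new start ε-reaches every alternative's start; none of them accept ε, so the new accept is not reached: |closure| = 1 + 1 + 4 = 6
  (r|(s|r)+)s → same as the first factor's closure: |closure| = 6

6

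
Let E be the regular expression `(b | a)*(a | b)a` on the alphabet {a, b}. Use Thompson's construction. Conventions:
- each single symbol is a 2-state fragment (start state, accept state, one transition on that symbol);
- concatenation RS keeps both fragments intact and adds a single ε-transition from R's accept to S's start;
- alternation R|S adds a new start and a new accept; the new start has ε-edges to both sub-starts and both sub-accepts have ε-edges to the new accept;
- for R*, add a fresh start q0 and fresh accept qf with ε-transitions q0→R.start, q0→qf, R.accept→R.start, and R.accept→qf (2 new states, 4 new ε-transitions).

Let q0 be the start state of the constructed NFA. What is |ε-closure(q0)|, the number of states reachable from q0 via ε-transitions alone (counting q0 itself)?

Work bottom-up. For each fragment F, track |ε-closure(F.start)| and whether F's accept lies in that closure (i.e. whether F accepts ε). A single-symbol fragment has closure size 1 and does not accept ε.
  b | a : C = 1 + 1 + 1 = 3 (the new accept is not ε-reachable since no branch accepts ε)
  (b | a)* : the star's fresh start ε-reaches both the body's start and the fresh accept: C = 2 + 3 = 5
  a | b : new start ε-reaches every alternative's start; none of them accept ε, so the new accept is not reached: C = 1 + 1 + 1 = 3
  (b | a)*(a | b)a : C = 5 + 3 = 8 (closure spills across the concat boundary because the left factor accepts ε)

8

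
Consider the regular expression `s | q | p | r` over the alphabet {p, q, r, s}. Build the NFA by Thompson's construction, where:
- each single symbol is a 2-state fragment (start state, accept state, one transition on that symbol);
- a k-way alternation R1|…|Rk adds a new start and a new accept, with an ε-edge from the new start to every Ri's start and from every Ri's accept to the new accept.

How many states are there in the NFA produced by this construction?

10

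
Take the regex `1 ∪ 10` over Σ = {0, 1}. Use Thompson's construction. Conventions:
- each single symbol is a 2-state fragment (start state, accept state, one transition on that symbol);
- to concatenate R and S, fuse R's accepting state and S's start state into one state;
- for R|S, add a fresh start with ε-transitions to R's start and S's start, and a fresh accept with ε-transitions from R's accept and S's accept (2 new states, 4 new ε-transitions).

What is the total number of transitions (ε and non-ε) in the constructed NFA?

Building bottom-up:
Each of the 3 symbol leaves contributes 1 transition (1 symbol, 0 ε).
  10 : 2 transitions (2 symbol, 0 ε)
  1 ∪ 10 : 7 transitions (3 symbol, 4 ε)

7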